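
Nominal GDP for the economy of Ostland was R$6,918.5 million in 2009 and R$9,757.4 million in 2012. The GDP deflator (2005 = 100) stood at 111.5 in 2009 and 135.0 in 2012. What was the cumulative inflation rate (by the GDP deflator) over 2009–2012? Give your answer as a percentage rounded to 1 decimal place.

Price-level change = 135.0 / 111.5 − 1 = 0.2108.

21.1%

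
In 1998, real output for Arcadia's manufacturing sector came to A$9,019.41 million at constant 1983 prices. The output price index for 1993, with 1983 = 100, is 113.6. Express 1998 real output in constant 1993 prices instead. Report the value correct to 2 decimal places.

Real output in 1993 prices = Real output in 1983 prices × (P_1993/P_1983) = 9019.41 × 1.136 = 10246.05.

A$10,246.05 million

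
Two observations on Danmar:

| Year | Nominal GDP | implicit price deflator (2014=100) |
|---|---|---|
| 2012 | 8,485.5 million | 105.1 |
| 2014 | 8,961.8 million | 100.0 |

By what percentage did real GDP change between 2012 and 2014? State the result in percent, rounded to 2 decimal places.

11.00%

Deflate each year: 2012 → 8485.5/1.051 = 8073.74; 2014 → 8961.8/1.000 = 8961.80.
So real GDP changed by 8961.80/8073.74 − 1 = 0.1100, i.e. 11.00%.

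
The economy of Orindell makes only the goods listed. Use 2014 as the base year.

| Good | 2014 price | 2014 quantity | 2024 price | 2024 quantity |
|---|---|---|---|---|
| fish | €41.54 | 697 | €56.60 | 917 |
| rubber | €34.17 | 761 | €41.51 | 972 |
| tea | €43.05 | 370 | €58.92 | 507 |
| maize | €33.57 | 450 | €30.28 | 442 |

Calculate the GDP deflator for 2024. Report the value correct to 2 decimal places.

125.50

Nominal GDP 2024 = 56.60·917 + 41.51·972 + 58.92·507 + 30.28·442 = 135506.12.
Real GDP 2024 (at 2014 prices) = 41.54·917 + 34.17·972 + 43.05·507 + 33.57·442 = 107969.71.
Deflator = Nominal/Real × 100 = 135506.12/107969.71 × 100 = 125.504.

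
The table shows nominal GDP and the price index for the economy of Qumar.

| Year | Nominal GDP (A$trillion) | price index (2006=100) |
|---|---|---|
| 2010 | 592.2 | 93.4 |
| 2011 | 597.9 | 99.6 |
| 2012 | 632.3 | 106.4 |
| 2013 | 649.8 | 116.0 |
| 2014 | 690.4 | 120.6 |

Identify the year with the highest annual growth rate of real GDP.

2014

2011: real = 597.9/0.996 = 600.30; growth vs 2010 (634.05) = -5.32%.
2012: real = 632.3/1.064 = 594.27; growth vs 2011 (600.30) = -1.00%.
2013: real = 649.8/1.160 = 560.17; growth vs 2012 (594.27) = -5.74%.
2014: real = 690.4/1.206 = 572.47; growth vs 2013 (560.17) = 2.20%.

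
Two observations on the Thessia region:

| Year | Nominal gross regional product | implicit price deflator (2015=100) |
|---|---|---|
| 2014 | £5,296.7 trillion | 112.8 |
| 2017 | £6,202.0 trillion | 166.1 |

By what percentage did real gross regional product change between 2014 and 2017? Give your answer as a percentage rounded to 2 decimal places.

Deflate each year: 2014 → 5296.7/1.128 = 4695.66; 2017 → 6202.0/1.661 = 3733.90.
So real gross regional product changed by 3733.90/4695.66 − 1 = -0.2048, i.e. -20.48%.

-20.48%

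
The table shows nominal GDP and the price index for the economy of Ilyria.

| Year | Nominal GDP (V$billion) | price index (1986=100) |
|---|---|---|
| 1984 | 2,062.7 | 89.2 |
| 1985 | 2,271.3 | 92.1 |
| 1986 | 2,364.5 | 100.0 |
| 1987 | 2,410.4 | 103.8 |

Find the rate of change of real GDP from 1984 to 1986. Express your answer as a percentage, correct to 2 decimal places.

Real GDP 1984 = 2062.7/0.892 = 2312.44.
Real GDP 1986 = 2364.5/1.000 = 2364.50.
Change = 2364.50/2312.44 − 1 = 0.0225.

2.25%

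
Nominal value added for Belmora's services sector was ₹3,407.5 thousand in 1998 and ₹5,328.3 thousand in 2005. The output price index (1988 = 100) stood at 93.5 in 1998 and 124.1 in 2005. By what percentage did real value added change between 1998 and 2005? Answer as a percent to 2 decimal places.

17.81%

Deflate each year: 1998 → 3407.5/0.935 = 3644.39; 2005 → 5328.3/1.241 = 4293.55.
So real value added changed by 4293.55/3644.39 − 1 = 0.1781, i.e. 17.81%.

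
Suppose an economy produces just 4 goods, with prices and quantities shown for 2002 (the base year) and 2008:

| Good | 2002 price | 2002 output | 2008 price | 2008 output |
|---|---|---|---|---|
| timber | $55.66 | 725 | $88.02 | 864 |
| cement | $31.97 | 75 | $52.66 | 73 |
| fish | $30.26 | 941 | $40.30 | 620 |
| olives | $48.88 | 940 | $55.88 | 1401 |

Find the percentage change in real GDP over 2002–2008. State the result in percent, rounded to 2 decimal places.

17.49%

Real GDP 2002 = Nominal GDP 2002 = 55.66·725 + 31.97·75 + 30.26·941 + 48.88·940 = 117173.11.
Real GDP 2008 (at 2002 prices) = 55.66·864 + 31.97·73 + 30.26·620 + 48.88·1401 = 137666.13.
Real growth = 137666.13/117173.11 − 1 = 0.1749.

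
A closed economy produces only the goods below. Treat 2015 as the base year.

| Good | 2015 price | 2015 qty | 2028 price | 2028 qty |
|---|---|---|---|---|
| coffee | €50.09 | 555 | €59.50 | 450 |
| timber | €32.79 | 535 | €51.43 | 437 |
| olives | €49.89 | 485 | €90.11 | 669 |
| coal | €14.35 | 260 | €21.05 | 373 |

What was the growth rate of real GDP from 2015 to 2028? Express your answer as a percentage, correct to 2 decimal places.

3.18%

Real GDP 2015 = Nominal GDP 2015 = 50.09·555 + 32.79·535 + 49.89·485 + 14.35·260 = 73270.25.
Real GDP 2028 (at 2015 prices) = 50.09·450 + 32.79·437 + 49.89·669 + 14.35·373 = 75598.69.
Real growth = 75598.69/73270.25 − 1 = 0.0318.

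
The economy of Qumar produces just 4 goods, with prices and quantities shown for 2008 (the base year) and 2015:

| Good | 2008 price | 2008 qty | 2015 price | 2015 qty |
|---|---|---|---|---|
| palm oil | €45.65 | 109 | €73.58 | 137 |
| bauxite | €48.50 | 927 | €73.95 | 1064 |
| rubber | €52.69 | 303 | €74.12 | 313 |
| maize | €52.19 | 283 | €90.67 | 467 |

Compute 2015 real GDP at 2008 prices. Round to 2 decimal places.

€98722.75

Real GDP 2015 = Σ (p_2008 × q_2015) = 45.65·137 + 48.50·1064 + 52.69·313 + 52.19·467 = 98722.75.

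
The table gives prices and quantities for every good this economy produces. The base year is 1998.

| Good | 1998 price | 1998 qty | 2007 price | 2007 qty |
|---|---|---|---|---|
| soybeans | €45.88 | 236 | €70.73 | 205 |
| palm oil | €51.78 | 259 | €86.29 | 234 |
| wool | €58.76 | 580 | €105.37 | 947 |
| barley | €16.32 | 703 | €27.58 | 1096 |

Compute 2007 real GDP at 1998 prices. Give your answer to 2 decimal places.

Real GDP 2007 = Σ (p_1998 × q_2007) = 45.88·205 + 51.78·234 + 58.76·947 + 16.32·1096 = 95054.36.

€95054.36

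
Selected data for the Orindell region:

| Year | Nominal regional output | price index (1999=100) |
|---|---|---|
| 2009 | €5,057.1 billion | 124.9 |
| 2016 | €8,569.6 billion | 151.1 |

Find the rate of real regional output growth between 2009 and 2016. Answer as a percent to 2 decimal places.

40.07%

Deflate each year: 2009 → 5057.1/1.249 = 4048.92; 2016 → 8569.6/1.511 = 5671.48.
So real regional output changed by 5671.48/4048.92 − 1 = 0.4007, i.e. 40.07%.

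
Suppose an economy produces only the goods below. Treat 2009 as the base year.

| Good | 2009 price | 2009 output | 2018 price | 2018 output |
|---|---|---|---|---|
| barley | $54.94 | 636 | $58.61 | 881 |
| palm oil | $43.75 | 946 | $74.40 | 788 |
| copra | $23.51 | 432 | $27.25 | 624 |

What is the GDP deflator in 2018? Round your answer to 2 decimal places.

130.47

Nominal GDP 2018 = 58.61·881 + 74.40·788 + 27.25·624 = 127266.61.
Real GDP 2018 (at 2009 prices) = 54.94·881 + 43.75·788 + 23.51·624 = 97547.38.
Deflator = Nominal/Real × 100 = 127266.61/97547.38 × 100 = 130.466.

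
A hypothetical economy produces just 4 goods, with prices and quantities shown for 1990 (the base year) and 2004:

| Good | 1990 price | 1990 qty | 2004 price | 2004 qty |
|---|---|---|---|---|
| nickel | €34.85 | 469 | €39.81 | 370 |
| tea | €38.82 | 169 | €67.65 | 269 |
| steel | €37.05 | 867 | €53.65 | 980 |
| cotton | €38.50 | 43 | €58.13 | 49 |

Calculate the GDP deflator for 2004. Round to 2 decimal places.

Nominal GDP 2004 = 39.81·370 + 67.65·269 + 53.65·980 + 58.13·49 = 88352.92.
Real GDP 2004 (at 1990 prices) = 34.85·370 + 38.82·269 + 37.05·980 + 38.50·49 = 61532.58.
Deflator = Nominal/Real × 100 = 88352.92/61532.58 × 100 = 143.587.

143.59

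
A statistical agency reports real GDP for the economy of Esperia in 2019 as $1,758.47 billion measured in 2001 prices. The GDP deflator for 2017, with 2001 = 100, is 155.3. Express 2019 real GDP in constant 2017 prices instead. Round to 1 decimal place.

$2,730.9 billion

Real GDP in 2017 prices = Real GDP in 2001 prices × (P_2017/P_2001) = 1758.47 × 1.553 = 2730.90.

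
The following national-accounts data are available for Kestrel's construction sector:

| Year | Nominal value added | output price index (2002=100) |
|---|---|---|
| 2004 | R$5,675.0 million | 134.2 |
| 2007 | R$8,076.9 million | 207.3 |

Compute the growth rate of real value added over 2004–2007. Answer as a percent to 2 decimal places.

-7.86%

Real value added 2004 = 5675.0 / 1.342 = 4228.76.
Real value added 2007 = 8076.9 / 2.073 = 3896.24.
Real growth = 3896.24 / 4228.76 − 1 = -0.0786.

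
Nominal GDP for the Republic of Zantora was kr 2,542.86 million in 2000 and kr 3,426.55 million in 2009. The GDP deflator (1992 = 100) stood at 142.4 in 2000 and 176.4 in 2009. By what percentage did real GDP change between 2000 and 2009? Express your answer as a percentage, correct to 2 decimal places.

Deflate each year: 2000 → 2542.86/1.424 = 1785.72; 2009 → 3426.55/1.764 = 1942.49.
So real GDP changed by 1942.49/1785.72 − 1 = 0.0878, i.e. 8.78%.

8.78%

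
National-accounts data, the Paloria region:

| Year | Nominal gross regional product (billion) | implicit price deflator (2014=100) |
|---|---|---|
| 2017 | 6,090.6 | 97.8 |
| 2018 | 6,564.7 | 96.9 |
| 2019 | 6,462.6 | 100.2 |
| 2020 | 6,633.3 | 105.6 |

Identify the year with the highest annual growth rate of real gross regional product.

2018

2018: real = 6564.7/0.969 = 6774.72; growth vs 2017 (6227.61) = 8.79%.
2019: real = 6462.6/1.002 = 6449.70; growth vs 2018 (6774.72) = -4.80%.
2020: real = 6633.3/1.056 = 6281.53; growth vs 2019 (6449.70) = -2.61%.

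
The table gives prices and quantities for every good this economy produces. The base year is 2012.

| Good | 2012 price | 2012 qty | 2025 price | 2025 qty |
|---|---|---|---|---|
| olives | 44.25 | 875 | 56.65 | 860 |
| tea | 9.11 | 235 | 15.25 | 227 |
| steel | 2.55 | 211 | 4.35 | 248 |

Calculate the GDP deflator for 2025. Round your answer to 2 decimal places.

Nominal GDP 2025 = 56.65·860 + 15.25·227 + 4.35·248 = 53259.55.
Real GDP 2025 (at 2012 prices) = 44.25·860 + 9.11·227 + 2.55·248 = 40755.37.
Deflator = Nominal/Real × 100 = 53259.55/40755.37 × 100 = 130.681.

130.68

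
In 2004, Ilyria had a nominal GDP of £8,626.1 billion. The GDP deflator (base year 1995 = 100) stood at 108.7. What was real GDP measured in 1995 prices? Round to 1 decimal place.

£7,935.7 billion

Real GDP = Nominal / (GDP deflator/100) = 8626.1 / 1.087 = 7935.69.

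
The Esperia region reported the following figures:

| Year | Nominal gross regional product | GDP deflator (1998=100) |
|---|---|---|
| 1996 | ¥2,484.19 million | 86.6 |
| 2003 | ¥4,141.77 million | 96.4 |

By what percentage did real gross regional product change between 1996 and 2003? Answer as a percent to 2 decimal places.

49.78%

Real gross regional product 1996 = 2484.19 / 0.866 = 2868.58.
Real gross regional product 2003 = 4141.77 / 0.964 = 4296.44.
Real growth = 4296.44 / 2868.58 − 1 = 0.4978.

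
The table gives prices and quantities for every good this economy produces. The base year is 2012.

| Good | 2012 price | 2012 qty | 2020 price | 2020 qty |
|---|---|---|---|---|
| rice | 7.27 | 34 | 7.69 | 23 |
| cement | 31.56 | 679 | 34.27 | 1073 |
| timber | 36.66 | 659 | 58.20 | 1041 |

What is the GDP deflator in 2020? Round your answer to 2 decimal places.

135.10

Nominal GDP 2020 = 7.69·23 + 34.27·1073 + 58.20·1041 = 97534.78.
Real GDP 2020 (at 2012 prices) = 7.27·23 + 31.56·1073 + 36.66·1041 = 72194.15.
Deflator = Nominal/Real × 100 = 97534.78/72194.15 × 100 = 135.101.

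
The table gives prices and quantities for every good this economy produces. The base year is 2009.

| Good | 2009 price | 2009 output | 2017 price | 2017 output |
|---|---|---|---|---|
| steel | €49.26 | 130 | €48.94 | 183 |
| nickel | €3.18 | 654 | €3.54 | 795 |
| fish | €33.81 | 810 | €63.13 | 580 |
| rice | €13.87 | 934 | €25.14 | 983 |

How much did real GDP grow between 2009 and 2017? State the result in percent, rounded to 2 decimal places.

-8.27%

Real GDP 2009 = Nominal GDP 2009 = 49.26·130 + 3.18·654 + 33.81·810 + 13.87·934 = 48824.20.
Real GDP 2017 (at 2009 prices) = 49.26·183 + 3.18·795 + 33.81·580 + 13.87·983 = 44786.69.
Real growth = 44786.69/48824.20 − 1 = -0.0827.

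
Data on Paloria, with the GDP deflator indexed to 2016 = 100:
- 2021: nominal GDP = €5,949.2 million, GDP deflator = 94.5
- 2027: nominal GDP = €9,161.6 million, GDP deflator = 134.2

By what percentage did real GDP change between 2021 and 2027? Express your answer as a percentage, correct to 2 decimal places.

8.44%

Deflate each year: 2021 → 5949.2/0.945 = 6295.45; 2027 → 9161.6/1.342 = 6826.83.
So real GDP changed by 6826.83/6295.45 − 1 = 0.0844, i.e. 8.44%.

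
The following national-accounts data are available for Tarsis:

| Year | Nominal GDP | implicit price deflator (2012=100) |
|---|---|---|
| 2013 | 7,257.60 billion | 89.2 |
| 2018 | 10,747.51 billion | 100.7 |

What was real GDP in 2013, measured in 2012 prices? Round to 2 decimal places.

8,136.32 billion

Real GDP = Nominal / (implicit price deflator/100) = 7257.60 / 0.892 = 8136.32.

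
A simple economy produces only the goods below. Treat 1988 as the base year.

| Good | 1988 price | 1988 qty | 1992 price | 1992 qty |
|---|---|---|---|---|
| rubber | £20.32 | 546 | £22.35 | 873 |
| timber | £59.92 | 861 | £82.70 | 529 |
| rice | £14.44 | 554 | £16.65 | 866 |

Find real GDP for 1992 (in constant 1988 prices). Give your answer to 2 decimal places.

£61942.08

Real GDP 1992 = Σ (p_1988 × q_1992) = 20.32·873 + 59.92·529 + 14.44·866 = 61942.08.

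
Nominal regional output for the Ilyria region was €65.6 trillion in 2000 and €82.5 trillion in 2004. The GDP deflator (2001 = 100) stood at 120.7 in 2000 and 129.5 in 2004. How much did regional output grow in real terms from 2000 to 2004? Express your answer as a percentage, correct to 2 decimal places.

17.22%

Deflate each year: 2000 → 65.6/1.207 = 54.35; 2004 → 82.5/1.295 = 63.71.
So real regional output changed by 63.71/54.35 − 1 = 0.1722, i.e. 17.22%.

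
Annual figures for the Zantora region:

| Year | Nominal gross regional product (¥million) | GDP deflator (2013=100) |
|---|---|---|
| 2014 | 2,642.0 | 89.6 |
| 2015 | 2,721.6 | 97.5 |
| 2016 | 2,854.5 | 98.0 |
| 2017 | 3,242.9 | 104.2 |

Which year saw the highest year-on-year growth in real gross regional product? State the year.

2015: real = 2721.6/0.975 = 2791.38; growth vs 2014 (2948.66) = -5.33%.
2016: real = 2854.5/0.980 = 2912.76; growth vs 2015 (2791.38) = 4.35%.
2017: real = 3242.9/1.042 = 3112.19; growth vs 2016 (2912.76) = 6.85%.

2017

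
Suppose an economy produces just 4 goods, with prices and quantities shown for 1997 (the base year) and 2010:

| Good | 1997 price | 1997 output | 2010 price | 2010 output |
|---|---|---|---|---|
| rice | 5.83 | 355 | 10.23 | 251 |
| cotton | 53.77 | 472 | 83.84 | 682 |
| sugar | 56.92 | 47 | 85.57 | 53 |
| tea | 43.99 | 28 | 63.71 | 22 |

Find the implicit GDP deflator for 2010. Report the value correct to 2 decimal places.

155.95

Nominal GDP 2010 = 10.23·251 + 83.84·682 + 85.57·53 + 63.71·22 = 65683.44.
Real GDP 2010 (at 1997 prices) = 5.83·251 + 53.77·682 + 56.92·53 + 43.99·22 = 42119.01.
Deflator = Nominal/Real × 100 = 65683.44/42119.01 × 100 = 155.947.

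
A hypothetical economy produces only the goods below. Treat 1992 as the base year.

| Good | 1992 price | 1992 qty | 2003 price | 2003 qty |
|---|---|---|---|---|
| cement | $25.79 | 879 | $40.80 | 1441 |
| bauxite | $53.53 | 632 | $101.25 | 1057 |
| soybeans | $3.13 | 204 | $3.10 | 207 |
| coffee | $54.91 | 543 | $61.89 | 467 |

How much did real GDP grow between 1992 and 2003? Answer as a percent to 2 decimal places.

38.04%

Real GDP 1992 = Nominal GDP 1992 = 25.79·879 + 53.53·632 + 3.13·204 + 54.91·543 = 86955.02.
Real GDP 2003 (at 1992 prices) = 25.79·1441 + 53.53·1057 + 3.13·207 + 54.91·467 = 120035.48.
Real growth = 120035.48/86955.02 − 1 = 0.3804.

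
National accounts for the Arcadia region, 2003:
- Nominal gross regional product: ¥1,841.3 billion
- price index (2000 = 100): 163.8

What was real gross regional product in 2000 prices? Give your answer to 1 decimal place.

¥1,124.1 billion

Real gross regional product = Nominal / (price index/100) = 1841.3 / 1.638 = 1124.11.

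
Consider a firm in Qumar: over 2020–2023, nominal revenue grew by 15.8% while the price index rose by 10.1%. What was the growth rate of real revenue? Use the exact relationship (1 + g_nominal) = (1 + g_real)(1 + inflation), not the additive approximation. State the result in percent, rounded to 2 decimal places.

(1 + g_nom) = (1 + g_real)(1 + π), so g_real = 1.1580 / 1.1010 − 1 = 0.05177.

5.18%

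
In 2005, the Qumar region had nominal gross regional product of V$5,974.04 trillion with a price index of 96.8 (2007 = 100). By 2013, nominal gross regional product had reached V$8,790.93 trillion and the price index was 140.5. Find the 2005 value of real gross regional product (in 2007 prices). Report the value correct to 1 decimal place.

Real gross regional product = Nominal / (price index/100) = 5974.04 / 0.968 = 6171.53.

V$6,171.5 trillion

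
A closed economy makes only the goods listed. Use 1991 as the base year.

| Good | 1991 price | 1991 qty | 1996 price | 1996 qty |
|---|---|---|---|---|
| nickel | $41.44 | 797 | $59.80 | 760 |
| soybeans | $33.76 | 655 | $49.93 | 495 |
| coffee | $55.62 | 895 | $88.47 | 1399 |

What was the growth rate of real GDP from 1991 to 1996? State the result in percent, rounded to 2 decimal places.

20.11%

Real GDP 1991 = Nominal GDP 1991 = 41.44·797 + 33.76·655 + 55.62·895 = 104920.38.
Real GDP 1996 (at 1991 prices) = 41.44·760 + 33.76·495 + 55.62·1399 = 126017.98.
Real growth = 126017.98/104920.38 − 1 = 0.2011.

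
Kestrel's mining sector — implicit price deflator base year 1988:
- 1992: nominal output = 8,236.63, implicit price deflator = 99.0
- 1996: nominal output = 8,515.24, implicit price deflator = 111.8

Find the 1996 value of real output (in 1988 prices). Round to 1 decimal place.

7,616.5

Real output = Nominal / (implicit price deflator/100) = 8515.24 / 1.118 = 7616.49.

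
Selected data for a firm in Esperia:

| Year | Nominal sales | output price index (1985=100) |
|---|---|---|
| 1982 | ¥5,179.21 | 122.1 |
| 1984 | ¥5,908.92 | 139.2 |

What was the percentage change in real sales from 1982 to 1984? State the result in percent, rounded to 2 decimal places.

Deflate each year: 1982 → 5179.21/1.221 = 4241.78; 1984 → 5908.92/1.392 = 4244.91.
So real sales changed by 4244.91/4241.78 − 1 = 0.0007, i.e. 0.07%.

0.07%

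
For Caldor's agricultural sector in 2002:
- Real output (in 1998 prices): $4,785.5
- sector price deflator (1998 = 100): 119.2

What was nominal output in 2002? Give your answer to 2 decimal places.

$5,704.32

Nominal output = Real × (sector price deflator/100) = 4785.5 × 1.192 = 5704.32.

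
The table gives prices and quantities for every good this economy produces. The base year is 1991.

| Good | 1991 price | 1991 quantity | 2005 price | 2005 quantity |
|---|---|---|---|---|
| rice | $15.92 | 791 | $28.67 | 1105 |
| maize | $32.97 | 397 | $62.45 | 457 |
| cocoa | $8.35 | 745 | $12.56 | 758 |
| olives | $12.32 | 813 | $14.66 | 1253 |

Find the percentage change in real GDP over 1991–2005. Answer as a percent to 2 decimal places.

29.83%

Real GDP 1991 = Nominal GDP 1991 = 15.92·791 + 32.97·397 + 8.35·745 + 12.32·813 = 41918.72.
Real GDP 2005 (at 1991 prices) = 15.92·1105 + 32.97·457 + 8.35·758 + 12.32·1253 = 54425.15.
Real growth = 54425.15/41918.72 − 1 = 0.2983.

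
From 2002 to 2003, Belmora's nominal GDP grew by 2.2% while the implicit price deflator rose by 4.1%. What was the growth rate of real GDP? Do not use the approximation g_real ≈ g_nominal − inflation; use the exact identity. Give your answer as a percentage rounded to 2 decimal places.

(1 + g_nom) = (1 + g_real)(1 + π), so g_real = 1.0220 / 1.0410 − 1 = -0.01825.

-1.83%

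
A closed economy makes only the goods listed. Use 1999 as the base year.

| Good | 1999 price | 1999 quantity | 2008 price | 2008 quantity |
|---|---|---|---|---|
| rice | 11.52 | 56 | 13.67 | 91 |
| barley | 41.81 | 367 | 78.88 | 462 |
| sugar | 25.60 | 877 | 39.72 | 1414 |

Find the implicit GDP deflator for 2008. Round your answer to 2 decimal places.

165.92

Nominal GDP 2008 = 13.67·91 + 78.88·462 + 39.72·1414 = 93850.61.
Real GDP 2008 (at 1999 prices) = 11.52·91 + 41.81·462 + 25.60·1414 = 56562.94.
Deflator = Nominal/Real × 100 = 93850.61/56562.94 × 100 = 165.922.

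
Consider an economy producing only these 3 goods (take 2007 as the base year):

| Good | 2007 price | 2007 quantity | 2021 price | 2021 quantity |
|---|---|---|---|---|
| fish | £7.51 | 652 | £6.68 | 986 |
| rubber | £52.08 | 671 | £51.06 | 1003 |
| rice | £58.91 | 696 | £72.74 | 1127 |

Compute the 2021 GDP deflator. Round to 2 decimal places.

Nominal GDP 2021 = 6.68·986 + 51.06·1003 + 72.74·1127 = 139777.64.
Real GDP 2021 (at 2007 prices) = 7.51·986 + 52.08·1003 + 58.91·1127 = 126032.67.
Deflator = Nominal/Real × 100 = 139777.64/126032.67 × 100 = 110.906.

110.91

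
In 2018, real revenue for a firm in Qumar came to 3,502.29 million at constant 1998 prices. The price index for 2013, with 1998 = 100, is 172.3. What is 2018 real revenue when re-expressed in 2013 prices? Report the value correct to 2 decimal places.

6,034.45 million

Real revenue in 2013 prices = Real revenue in 1998 prices × (P_2013/P_1998) = 3502.29 × 1.723 = 6034.45.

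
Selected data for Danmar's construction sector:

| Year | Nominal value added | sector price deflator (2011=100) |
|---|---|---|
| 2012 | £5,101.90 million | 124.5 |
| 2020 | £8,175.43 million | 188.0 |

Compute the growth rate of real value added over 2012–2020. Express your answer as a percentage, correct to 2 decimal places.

6.12%

Deflate each year: 2012 → 5101.90/1.245 = 4097.91; 2020 → 8175.43/1.880 = 4348.63.
So real value added changed by 4348.63/4097.91 − 1 = 0.0612, i.e. 6.12%.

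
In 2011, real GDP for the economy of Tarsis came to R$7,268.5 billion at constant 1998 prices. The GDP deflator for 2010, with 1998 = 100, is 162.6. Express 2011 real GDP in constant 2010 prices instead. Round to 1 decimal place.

R$11,818.6 billion

Real GDP in 2010 prices = Real GDP in 1998 prices × (P_2010/P_1998) = 7268.5 × 1.626 = 11818.58.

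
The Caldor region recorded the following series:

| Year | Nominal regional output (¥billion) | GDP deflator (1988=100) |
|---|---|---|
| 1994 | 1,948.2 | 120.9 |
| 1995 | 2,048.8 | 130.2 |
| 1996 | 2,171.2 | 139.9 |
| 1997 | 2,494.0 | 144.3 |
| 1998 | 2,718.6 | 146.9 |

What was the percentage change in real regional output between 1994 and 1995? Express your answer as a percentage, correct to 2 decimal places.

Real regional output 1994 = 1948.2/1.209 = 1611.41.
Real regional output 1995 = 2048.8/1.302 = 1573.58.
Change = 1573.58/1611.41 − 1 = -0.0235.

-2.35%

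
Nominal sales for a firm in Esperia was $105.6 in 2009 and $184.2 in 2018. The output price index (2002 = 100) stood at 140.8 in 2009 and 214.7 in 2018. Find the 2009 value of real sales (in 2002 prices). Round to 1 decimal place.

Real sales = Nominal / (output price index/100) = 105.6 / 1.408 = 75.00.

$75.0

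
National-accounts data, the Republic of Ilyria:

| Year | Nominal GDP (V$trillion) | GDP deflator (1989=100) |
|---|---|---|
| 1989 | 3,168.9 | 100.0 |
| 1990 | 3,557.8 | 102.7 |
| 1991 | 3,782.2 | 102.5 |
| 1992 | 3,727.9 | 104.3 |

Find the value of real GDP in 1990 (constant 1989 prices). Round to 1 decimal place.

Real GDP 1990 = 3557.8 / 1.027 = 3464.26.

V$3,464.3 trillion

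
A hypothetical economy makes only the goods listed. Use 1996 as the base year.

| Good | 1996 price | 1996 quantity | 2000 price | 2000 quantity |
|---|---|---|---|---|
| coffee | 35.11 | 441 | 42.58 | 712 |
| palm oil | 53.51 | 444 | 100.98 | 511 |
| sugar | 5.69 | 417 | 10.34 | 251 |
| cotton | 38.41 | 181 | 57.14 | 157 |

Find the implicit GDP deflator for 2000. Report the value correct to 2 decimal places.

Nominal GDP 2000 = 42.58·712 + 100.98·511 + 10.34·251 + 57.14·157 = 93484.06.
Real GDP 2000 (at 1996 prices) = 35.11·712 + 53.51·511 + 5.69·251 + 38.41·157 = 59800.49.
Deflator = Nominal/Real × 100 = 93484.06/59800.49 × 100 = 156.327.

156.33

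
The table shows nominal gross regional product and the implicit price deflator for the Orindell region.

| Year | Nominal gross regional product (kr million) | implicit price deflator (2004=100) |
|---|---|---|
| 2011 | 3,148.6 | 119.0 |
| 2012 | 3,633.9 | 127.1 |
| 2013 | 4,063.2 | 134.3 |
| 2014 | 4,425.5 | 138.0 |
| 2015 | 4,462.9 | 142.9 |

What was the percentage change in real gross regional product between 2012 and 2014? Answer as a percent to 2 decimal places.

12.16%

Real gross regional product 2012 = 3633.9/1.271 = 2859.09.
Real gross regional product 2014 = 4425.5/1.380 = 3206.88.
Change = 3206.88/2859.09 − 1 = 0.1216.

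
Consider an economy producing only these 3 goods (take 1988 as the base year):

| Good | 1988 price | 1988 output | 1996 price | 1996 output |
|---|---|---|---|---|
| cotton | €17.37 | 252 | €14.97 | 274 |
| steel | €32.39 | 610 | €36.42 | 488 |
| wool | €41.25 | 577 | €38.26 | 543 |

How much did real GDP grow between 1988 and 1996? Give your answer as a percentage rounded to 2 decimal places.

Real GDP 1988 = Nominal GDP 1988 = 17.37·252 + 32.39·610 + 41.25·577 = 47936.39.
Real GDP 1996 (at 1988 prices) = 17.37·274 + 32.39·488 + 41.25·543 = 42964.45.
Real growth = 42964.45/47936.39 − 1 = -0.1037.

-10.37%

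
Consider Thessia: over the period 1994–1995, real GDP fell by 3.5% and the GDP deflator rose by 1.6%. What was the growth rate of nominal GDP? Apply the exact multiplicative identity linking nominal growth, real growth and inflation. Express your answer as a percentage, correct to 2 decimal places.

-1.96%

(1 + g_nom) = (1 + g_real)(1 + π) = 0.9650 × 1.0160 = 0.98044.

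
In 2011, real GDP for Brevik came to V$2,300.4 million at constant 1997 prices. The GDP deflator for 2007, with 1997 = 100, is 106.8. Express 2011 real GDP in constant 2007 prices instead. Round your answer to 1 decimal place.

V$2,456.8 million

Real GDP in 2007 prices = Real GDP in 1997 prices × (P_2007/P_1997) = 2300.4 × 1.068 = 2456.83.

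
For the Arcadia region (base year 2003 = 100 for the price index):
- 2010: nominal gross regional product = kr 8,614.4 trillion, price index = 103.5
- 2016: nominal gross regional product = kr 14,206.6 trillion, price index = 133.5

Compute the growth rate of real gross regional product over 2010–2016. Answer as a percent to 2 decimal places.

27.86%

Real gross regional product 2010 = 8614.4 / 1.035 = 8323.09.
Real gross regional product 2016 = 14206.6 / 1.335 = 10641.65.
Real growth = 10641.65 / 8323.09 − 1 = 0.2786.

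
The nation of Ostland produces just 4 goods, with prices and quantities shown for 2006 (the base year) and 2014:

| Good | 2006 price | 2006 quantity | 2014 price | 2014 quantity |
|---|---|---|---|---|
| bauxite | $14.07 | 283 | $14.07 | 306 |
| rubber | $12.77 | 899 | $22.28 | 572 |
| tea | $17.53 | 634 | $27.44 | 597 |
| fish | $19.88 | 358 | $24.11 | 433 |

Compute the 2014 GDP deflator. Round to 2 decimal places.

Nominal GDP 2014 = 14.07·306 + 22.28·572 + 27.44·597 + 24.11·433 = 43870.89.
Real GDP 2014 (at 2006 prices) = 14.07·306 + 12.77·572 + 17.53·597 + 19.88·433 = 30683.31.
Deflator = Nominal/Real × 100 = 43870.89/30683.31 × 100 = 142.980.

142.98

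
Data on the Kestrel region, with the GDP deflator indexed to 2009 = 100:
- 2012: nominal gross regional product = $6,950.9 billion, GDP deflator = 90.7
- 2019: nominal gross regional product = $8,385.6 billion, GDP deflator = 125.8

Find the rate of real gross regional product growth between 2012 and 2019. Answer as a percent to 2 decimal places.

-13.02%

Real gross regional product 2012 = 6950.9 / 0.907 = 7663.62.
Real gross regional product 2019 = 8385.6 / 1.258 = 6665.82.
Real growth = 6665.82 / 7663.62 − 1 = -0.1302.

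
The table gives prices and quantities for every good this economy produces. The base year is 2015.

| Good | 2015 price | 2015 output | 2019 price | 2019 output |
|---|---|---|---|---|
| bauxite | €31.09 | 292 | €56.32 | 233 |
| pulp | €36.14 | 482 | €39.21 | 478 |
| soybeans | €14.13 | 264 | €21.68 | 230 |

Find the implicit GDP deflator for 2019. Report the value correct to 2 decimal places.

Nominal GDP 2019 = 56.32·233 + 39.21·478 + 21.68·230 = 36851.34.
Real GDP 2019 (at 2015 prices) = 31.09·233 + 36.14·478 + 14.13·230 = 27768.79.
Deflator = Nominal/Real × 100 = 36851.34/27768.79 × 100 = 132.708.

132.71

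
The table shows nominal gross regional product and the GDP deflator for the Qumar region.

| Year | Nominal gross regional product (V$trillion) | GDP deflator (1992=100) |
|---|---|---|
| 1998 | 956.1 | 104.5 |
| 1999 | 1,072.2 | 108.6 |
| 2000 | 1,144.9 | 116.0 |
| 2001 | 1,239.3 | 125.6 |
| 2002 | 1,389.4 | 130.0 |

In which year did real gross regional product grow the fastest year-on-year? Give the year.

1999: real = 1072.2/1.086 = 987.29; growth vs 1998 (914.93) = 7.91%.
2000: real = 1144.9/1.160 = 986.98; growth vs 1999 (987.29) = -0.03%.
2001: real = 1239.3/1.256 = 986.70; growth vs 2000 (986.98) = -0.03%.
2002: real = 1389.4/1.300 = 1068.77; growth vs 2001 (986.70) = 8.32%.

2002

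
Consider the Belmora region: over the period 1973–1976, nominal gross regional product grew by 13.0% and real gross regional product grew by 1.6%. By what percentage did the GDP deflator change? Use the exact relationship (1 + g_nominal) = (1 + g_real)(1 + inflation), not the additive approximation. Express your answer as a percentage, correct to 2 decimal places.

11.22%

(1 + g_nom) = (1 + g_real)(1 + π), so π = 1.1300 / 1.0160 − 1 = 0.11220.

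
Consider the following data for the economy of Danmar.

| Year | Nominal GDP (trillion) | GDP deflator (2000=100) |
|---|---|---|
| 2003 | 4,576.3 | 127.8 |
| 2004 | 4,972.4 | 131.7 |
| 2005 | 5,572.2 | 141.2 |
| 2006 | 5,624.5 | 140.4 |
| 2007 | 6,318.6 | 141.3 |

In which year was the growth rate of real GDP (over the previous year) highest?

2004: real = 4972.4/1.317 = 3775.55; growth vs 2003 (3580.83) = 5.44%.
2005: real = 5572.2/1.412 = 3946.32; growth vs 2004 (3775.55) = 4.52%.
2006: real = 5624.5/1.404 = 4006.05; growth vs 2005 (3946.32) = 1.51%.
2007: real = 6318.6/1.413 = 4471.76; growth vs 2006 (4006.05) = 11.63%.

2007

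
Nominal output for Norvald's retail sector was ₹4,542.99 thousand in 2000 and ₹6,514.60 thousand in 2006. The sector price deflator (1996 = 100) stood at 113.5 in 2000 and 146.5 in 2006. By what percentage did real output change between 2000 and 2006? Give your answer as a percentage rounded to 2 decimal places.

11.10%

Deflate each year: 2000 → 4542.99/1.135 = 4002.63; 2006 → 6514.60/1.465 = 4446.83.
So real output changed by 4446.83/4002.63 − 1 = 0.1110, i.e. 11.10%.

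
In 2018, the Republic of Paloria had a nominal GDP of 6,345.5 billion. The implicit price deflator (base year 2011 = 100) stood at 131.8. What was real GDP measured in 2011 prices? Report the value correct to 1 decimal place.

Real GDP = Nominal / (implicit price deflator/100) = 6345.5 / 1.318 = 4814.49.

4,814.5 billion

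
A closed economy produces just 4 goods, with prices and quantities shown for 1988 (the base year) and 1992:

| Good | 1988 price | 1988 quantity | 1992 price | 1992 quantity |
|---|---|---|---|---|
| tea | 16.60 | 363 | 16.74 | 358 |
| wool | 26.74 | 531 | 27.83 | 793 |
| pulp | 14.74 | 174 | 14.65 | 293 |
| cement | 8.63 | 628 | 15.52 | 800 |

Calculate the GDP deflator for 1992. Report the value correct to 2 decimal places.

Nominal GDP 1992 = 16.74·358 + 27.83·793 + 14.65·293 + 15.52·800 = 44770.56.
Real GDP 1992 (at 1988 prices) = 16.60·358 + 26.74·793 + 14.74·293 + 8.63·800 = 38370.44.
Deflator = Nominal/Real × 100 = 44770.56/38370.44 × 100 = 116.680.

116.68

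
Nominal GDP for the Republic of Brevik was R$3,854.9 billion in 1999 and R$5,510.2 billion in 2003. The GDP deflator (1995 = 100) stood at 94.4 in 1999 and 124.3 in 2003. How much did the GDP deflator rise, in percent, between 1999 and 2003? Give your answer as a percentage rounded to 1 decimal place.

Price-level change = 124.3 / 94.4 − 1 = 0.3167.

31.7%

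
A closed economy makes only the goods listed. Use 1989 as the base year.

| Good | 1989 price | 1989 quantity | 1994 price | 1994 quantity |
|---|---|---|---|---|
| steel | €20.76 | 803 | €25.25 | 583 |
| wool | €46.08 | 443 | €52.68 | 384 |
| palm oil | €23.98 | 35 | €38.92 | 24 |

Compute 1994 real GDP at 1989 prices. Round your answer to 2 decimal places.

Real GDP 1994 = Σ (p_1989 × q_1994) = 20.76·583 + 46.08·384 + 23.98·24 = 30373.32.

€30373.32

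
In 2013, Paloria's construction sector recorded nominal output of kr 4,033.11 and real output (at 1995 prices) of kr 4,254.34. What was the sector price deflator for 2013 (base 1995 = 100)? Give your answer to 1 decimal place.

sector price deflator = (Nominal / Real) × 100 = 4033.11 / 4254.34 × 100 = 94.80.

94.8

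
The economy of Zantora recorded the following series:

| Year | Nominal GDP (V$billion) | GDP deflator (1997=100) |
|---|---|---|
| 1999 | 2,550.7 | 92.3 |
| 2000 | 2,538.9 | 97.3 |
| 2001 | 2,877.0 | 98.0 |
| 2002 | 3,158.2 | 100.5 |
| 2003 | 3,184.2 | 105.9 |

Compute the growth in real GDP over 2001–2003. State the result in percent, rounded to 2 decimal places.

2.42%

Real GDP 2001 = 2877.0/0.980 = 2935.71.
Real GDP 2003 = 3184.2/1.059 = 3006.80.
Change = 3006.80/2935.71 − 1 = 0.0242.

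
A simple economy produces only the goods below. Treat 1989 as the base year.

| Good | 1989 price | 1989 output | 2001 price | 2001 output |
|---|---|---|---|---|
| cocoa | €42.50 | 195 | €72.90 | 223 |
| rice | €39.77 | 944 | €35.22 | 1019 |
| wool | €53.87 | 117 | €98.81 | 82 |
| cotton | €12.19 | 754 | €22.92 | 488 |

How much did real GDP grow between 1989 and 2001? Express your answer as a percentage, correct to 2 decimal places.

-1.56%

Real GDP 1989 = Nominal GDP 1989 = 42.50·195 + 39.77·944 + 53.87·117 + 12.19·754 = 61324.43.
Real GDP 2001 (at 1989 prices) = 42.50·223 + 39.77·1019 + 53.87·82 + 12.19·488 = 60369.19.
Real growth = 60369.19/61324.43 − 1 = -0.0156.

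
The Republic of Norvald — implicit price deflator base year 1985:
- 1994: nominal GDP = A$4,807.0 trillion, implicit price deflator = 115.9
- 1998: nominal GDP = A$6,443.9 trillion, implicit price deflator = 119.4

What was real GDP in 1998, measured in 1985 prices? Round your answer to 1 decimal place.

A$5,396.9 trillion

Real GDP = Nominal / (implicit price deflator/100) = 6443.9 / 1.194 = 5396.90.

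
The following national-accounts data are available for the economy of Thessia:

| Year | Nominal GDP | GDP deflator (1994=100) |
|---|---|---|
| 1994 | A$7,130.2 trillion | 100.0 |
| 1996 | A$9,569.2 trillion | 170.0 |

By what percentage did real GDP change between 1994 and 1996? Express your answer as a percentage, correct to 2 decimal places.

-21.05%

Deflate each year: 1994 → 7130.2/1.000 = 7130.20; 1996 → 9569.2/1.700 = 5628.94.
So real GDP changed by 5628.94/7130.20 − 1 = -0.2105, i.e. -21.05%.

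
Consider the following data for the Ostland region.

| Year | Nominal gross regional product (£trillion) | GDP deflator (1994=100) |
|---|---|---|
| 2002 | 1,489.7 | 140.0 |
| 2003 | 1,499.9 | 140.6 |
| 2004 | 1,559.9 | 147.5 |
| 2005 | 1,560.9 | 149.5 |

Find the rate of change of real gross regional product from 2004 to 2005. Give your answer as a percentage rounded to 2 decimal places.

-1.27%

Real gross regional product 2004 = 1559.9/1.475 = 1057.56.
Real gross regional product 2005 = 1560.9/1.495 = 1044.08.
Change = 1044.08/1057.56 − 1 = -0.0127.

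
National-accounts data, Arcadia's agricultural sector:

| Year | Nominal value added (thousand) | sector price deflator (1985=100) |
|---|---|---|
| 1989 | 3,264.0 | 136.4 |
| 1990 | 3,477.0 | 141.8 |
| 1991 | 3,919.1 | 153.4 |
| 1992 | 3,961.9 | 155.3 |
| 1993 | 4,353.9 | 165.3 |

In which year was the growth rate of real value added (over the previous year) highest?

1990: real = 3477.0/1.418 = 2452.05; growth vs 1989 (2392.96) = 2.47%.
1991: real = 3919.1/1.534 = 2554.82; growth vs 1990 (2452.05) = 4.19%.
1992: real = 3961.9/1.553 = 2551.13; growth vs 1991 (2554.82) = -0.14%.
1993: real = 4353.9/1.653 = 2633.94; growth vs 1992 (2551.13) = 3.25%.

1991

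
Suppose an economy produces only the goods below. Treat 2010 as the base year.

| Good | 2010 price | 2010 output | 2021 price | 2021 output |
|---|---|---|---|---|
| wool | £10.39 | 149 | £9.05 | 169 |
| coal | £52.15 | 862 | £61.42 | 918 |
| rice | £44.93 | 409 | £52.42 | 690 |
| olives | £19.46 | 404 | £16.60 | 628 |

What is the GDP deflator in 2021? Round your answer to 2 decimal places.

112.55

Nominal GDP 2021 = 9.05·169 + 61.42·918 + 52.42·690 + 16.60·628 = 104507.61.
Real GDP 2021 (at 2010 prices) = 10.39·169 + 52.15·918 + 44.93·690 + 19.46·628 = 92852.19.
Deflator = Nominal/Real × 100 = 104507.61/92852.19 × 100 = 112.553.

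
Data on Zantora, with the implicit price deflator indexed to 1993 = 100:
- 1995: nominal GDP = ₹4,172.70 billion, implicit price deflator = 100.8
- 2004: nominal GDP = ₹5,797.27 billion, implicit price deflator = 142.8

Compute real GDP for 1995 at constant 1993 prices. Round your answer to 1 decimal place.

Real GDP = Nominal / (implicit price deflator/100) = 4172.70 / 1.008 = 4139.58.

₹4,139.6 billion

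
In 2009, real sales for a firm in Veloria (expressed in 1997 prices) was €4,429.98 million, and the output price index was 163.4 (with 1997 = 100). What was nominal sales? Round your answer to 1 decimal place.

Nominal sales = Real × (output price index/100) = 4429.98 × 1.634 = 7238.59.

€7,238.6 million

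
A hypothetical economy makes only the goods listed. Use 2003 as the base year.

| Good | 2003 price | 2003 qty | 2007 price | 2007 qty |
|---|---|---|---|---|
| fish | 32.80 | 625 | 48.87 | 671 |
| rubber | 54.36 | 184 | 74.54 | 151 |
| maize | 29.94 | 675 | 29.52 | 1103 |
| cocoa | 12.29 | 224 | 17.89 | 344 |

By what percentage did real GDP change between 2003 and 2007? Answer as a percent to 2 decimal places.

Real GDP 2003 = Nominal GDP 2003 = 32.80·625 + 54.36·184 + 29.94·675 + 12.29·224 = 53464.70.
Real GDP 2007 (at 2003 prices) = 32.80·671 + 54.36·151 + 29.94·1103 + 12.29·344 = 67468.74.
Real growth = 67468.74/53464.70 − 1 = 0.2619.

26.19%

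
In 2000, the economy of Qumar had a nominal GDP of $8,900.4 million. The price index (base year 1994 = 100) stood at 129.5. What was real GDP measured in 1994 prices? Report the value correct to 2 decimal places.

Real GDP = Nominal / (price index/100) = 8900.4 / 1.295 = 6872.90.

$6,872.90 million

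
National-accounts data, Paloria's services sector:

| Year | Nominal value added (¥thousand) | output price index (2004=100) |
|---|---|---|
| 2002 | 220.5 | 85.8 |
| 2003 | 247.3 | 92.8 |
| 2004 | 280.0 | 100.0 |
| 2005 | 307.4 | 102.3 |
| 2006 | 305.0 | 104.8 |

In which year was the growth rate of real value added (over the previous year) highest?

2003: real = 247.3/0.928 = 266.49; growth vs 2002 (256.99) = 3.70%.
2004: real = 280.0/1.000 = 280.00; growth vs 2003 (266.49) = 5.07%.
2005: real = 307.4/1.023 = 300.49; growth vs 2004 (280.00) = 7.32%.
2006: real = 305.0/1.048 = 291.03; growth vs 2005 (300.49) = -3.15%.

2005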